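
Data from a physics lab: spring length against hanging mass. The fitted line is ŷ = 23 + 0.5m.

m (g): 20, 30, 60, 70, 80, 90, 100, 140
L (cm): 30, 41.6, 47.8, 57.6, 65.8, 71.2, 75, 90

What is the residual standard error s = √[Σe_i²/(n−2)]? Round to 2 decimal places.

s = 3.66

m=20: ŷ = 23 + 0.5·20 = 33; e = 30 − 33 = -3
m=30: ŷ = 23 + 0.5·30 = 38; e = 41.6 − 38 = 3.6
m=60: ŷ = 23 + 0.5·60 = 53; e = 47.8 − 53 = -5.2
m=70: ŷ = 23 + 0.5·70 = 58; e = 57.6 − 58 = -0.4
m=80: ŷ = 23 + 0.5·80 = 63; e = 65.8 − 63 = 2.8
m=90: ŷ = 23 + 0.5·90 = 68; e = 71.2 − 68 = 3.2
m=100: ŷ = 23 + 0.5·100 = 73; e = 75 − 73 = 2
m=140: ŷ = 23 + 0.5·140 = 93; e = 90 − 93 = -3
SSE = 9 + 12.96 + 27.04 + 0.16 + 7.84 + 10.24 + 4 + 9 = 80.24
s = √(80.24/6) = √13.3733 ≈ 3.66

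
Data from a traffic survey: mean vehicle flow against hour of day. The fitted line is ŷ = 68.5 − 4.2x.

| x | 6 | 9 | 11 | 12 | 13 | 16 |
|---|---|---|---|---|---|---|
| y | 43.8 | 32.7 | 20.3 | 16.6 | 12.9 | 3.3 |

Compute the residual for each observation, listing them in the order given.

0.5, 2, -2, -1.5, -1, 2

x=6: ŷ = 68.5 − 4.2·6 = 43.3; e = 43.8 − 43.3 = 0.5
x=9: ŷ = 68.5 − 4.2·9 = 30.7; e = 32.7 − 30.7 = 2
x=11: ŷ = 68.5 − 4.2·11 = 22.3; e = 20.3 − 22.3 = -2
x=12: ŷ = 68.5 − 4.2·12 = 18.1; e = 16.6 − 18.1 = -1.5
x=13: ŷ = 68.5 − 4.2·13 = 13.9; e = 12.9 − 13.9 = -1
x=16: ŷ = 68.5 − 4.2·16 = 1.3; e = 3.3 − 1.3 = 2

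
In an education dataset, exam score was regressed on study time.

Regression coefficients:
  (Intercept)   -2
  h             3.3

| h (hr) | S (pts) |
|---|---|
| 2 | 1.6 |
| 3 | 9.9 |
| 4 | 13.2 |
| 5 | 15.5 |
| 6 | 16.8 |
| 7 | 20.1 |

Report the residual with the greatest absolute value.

h=2: Ŝ = -2 + 3.3·2 = 4.6; r = 1.6 − 4.6 = -3
h=3: Ŝ = -2 + 3.3·3 = 7.9; r = 9.9 − 7.9 = 2
h=4: Ŝ = -2 + 3.3·4 = 11.2; r = 13.2 − 11.2 = 2
h=5: Ŝ = -2 + 3.3·5 = 14.5; r = 15.5 − 14.5 = 1
h=6: Ŝ = -2 + 3.3·6 = 17.8; r = 16.8 − 17.8 = -1
h=7: Ŝ = -2 + 3.3·7 = 21.1; r = 20.1 − 21.1 = -1
Largest |r| is 3 at h = 2, residual -3.

r = -3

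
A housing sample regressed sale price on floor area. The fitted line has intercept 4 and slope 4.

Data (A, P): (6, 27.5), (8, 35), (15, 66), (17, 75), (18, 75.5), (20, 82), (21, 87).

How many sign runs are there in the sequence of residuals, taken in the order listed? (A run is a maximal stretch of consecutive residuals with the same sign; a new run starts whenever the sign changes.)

A=6: P̂ = 4 + 4·6 = 28; e = 27.5 − 28 = -0.5
A=8: P̂ = 4 + 4·8 = 36; e = 35 − 36 = -1
A=15: P̂ = 4 + 4·15 = 64; e = 66 − 64 = 2
A=17: P̂ = 4 + 4·17 = 72; e = 75 − 72 = 3
A=18: P̂ = 4 + 4·18 = 76; e = 75.5 − 76 = -0.5
A=20: P̂ = 4 + 4·20 = 84; e = 82 − 84 = -2
A=21: P̂ = 4 + 4·21 = 88; e = 87 − 88 = -1
Signs: − − + + − − −
Runs: −×2, +×2, −×3 → 3

3 runs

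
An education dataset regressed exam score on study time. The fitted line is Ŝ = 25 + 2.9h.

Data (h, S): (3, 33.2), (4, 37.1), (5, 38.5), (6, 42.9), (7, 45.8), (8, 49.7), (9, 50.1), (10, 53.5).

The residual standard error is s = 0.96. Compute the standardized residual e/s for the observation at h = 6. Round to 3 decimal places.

Ŝ = 25 + 2.9·6 = 42.4
e = 42.9 − 42.4 = 0.5
e/s = 0.5 / 0.96 = 0.521

0.521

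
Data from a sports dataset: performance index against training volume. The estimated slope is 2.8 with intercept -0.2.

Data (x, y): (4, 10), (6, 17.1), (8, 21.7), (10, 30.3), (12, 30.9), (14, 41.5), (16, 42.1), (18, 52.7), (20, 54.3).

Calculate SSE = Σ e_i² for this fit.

SSE = 35

x=4: ŷ = -0.2 + 2.8·4 = 11; e = 10 − 11 = -1
x=6: ŷ = -0.2 + 2.8·6 = 16.6; e = 17.1 − 16.6 = 0.5
x=8: ŷ = -0.2 + 2.8·8 = 22.2; e = 21.7 − 22.2 = -0.5
x=10: ŷ = -0.2 + 2.8·10 = 27.8; e = 30.3 − 27.8 = 2.5
x=12: ŷ = -0.2 + 2.8·12 = 33.4; e = 30.9 − 33.4 = -2.5
x=14: ŷ = -0.2 + 2.8·14 = 39; e = 41.5 − 39 = 2.5
x=16: ŷ = -0.2 + 2.8·16 = 44.6; e = 42.1 − 44.6 = -2.5
x=18: ŷ = -0.2 + 2.8·18 = 50.2; e = 52.7 − 50.2 = 2.5
x=20: ŷ = -0.2 + 2.8·20 = 55.8; e = 54.3 − 55.8 = -1.5
SSE = 1 + 0.25 + 0.25 + 6.25 + 6.25 + 6.25 + 6.25 + 6.25 + 2.25 = 35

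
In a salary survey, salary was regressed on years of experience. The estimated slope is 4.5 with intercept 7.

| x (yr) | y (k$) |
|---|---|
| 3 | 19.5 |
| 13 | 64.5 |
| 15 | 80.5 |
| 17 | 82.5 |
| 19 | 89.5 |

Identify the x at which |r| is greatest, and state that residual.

x = 15, r = 6

x=3: ŷ = 7 + 4.5·3 = 20.5; r = 19.5 − 20.5 = -1
x=13: ŷ = 7 + 4.5·13 = 65.5; r = 64.5 − 65.5 = -1
x=15: ŷ = 7 + 4.5·15 = 74.5; r = 80.5 − 74.5 = 6
x=17: ŷ = 7 + 4.5·17 = 83.5; r = 82.5 − 83.5 = -1
x=19: ŷ = 7 + 4.5·19 = 92.5; r = 89.5 − 92.5 = -3
Largest |r| is 6 at x = 15, residual 6.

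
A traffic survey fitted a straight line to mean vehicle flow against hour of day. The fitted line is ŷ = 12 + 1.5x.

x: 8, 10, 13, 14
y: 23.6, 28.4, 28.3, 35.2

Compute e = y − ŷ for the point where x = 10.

ŷ = 12 + 1.5·10 = 27
e = 28.4 − 27 = 1.4

e = 1.4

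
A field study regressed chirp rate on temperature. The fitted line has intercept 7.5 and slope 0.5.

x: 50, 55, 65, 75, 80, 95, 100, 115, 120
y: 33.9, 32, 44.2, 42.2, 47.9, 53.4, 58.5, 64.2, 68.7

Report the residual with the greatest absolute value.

x=50: ŷ = 7.5 + 0.5·50 = 32.5; r = 33.9 − 32.5 = 1.4
x=55: ŷ = 7.5 + 0.5·55 = 35; r = 32 − 35 = -3
x=65: ŷ = 7.5 + 0.5·65 = 40; r = 44.2 − 40 = 4.2
x=75: ŷ = 7.5 + 0.5·75 = 45; r = 42.2 − 45 = -2.8
x=80: ŷ = 7.5 + 0.5·80 = 47.5; r = 47.9 − 47.5 = 0.4
x=95: ŷ = 7.5 + 0.5·95 = 55; r = 53.4 − 55 = -1.6
x=100: ŷ = 7.5 + 0.5·100 = 57.5; r = 58.5 − 57.5 = 1
x=115: ŷ = 7.5 + 0.5·115 = 65; r = 64.2 − 65 = -0.8
x=120: ŷ = 7.5 + 0.5·120 = 67.5; r = 68.7 − 67.5 = 1.2
Largest |r| is 4.2 at x = 65, residual 4.2.

r = 4.2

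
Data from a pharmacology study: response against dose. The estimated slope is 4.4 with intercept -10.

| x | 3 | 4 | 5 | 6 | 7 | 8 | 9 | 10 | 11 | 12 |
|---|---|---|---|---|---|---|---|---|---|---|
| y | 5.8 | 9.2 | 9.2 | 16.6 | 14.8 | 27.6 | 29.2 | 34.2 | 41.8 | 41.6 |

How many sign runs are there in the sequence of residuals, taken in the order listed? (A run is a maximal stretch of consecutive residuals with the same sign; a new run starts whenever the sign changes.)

x=3: ŷ = -10 + 4.4·3 = 3.2; r = 5.8 − 3.2 = 2.6
x=4: ŷ = -10 + 4.4·4 = 7.6; r = 9.2 − 7.6 = 1.6
x=5: ŷ = -10 + 4.4·5 = 12; r = 9.2 − 12 = -2.8
x=6: ŷ = -10 + 4.4·6 = 16.4; r = 16.6 − 16.4 = 0.2
x=7: ŷ = -10 + 4.4·7 = 20.8; r = 14.8 − 20.8 = -6
x=8: ŷ = -10 + 4.4·8 = 25.2; r = 27.6 − 25.2 = 2.4
x=9: ŷ = -10 + 4.4·9 = 29.6; r = 29.2 − 29.6 = -0.4
x=10: ŷ = -10 + 4.4·10 = 34; r = 34.2 − 34 = 0.2
x=11: ŷ = -10 + 4.4·11 = 38.4; r = 41.8 − 38.4 = 3.4
x=12: ŷ = -10 + 4.4·12 = 42.8; r = 41.6 − 42.8 = -1.2
Signs: + + − + − + − + + −
Runs: +×2, −×1, +×1, −×1, +×1, −×1, +×2, −×1 → 8

8 runs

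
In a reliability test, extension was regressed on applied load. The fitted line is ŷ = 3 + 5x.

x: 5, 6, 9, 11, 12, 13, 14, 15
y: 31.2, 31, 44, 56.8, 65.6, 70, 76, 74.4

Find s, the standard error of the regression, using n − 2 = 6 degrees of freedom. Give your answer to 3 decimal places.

x=5: ŷ = 3 + 5·5 = 28; e = 31.2 − 28 = 3.2
x=6: ŷ = 3 + 5·6 = 33; e = 31 − 33 = -2
x=9: ŷ = 3 + 5·9 = 48; e = 44 − 48 = -4
x=11: ŷ = 3 + 5·11 = 58; e = 56.8 − 58 = -1.2
x=12: ŷ = 3 + 5·12 = 63; e = 65.6 − 63 = 2.6
x=13: ŷ = 3 + 5·13 = 68; e = 70 − 68 = 2
x=14: ŷ = 3 + 5·14 = 73; e = 76 − 73 = 3
x=15: ŷ = 3 + 5·15 = 78; e = 74.4 − 78 = -3.6
SSE = 10.24 + 4 + 16 + 1.44 + 6.76 + 4 + 9 + 12.96 = 64.4
s = √(64.4/6) = √10.7333 ≈ 3.276

s = 3.276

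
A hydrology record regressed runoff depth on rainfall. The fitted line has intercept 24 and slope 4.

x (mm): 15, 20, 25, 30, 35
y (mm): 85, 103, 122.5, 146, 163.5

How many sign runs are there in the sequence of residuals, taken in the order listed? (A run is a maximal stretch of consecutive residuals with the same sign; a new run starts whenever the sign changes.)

x=15: ŷ = 24 + 4·15 = 84; r = 85 − 84 = 1
x=20: ŷ = 24 + 4·20 = 104; r = 103 − 104 = -1
x=25: ŷ = 24 + 4·25 = 124; r = 122.5 − 124 = -1.5
x=30: ŷ = 24 + 4·30 = 144; r = 146 − 144 = 2
x=35: ŷ = 24 + 4·35 = 164; r = 163.5 − 164 = -0.5
Signs: + − − + −
Runs: +×1, −×2, +×1, −×1 → 4

4 runs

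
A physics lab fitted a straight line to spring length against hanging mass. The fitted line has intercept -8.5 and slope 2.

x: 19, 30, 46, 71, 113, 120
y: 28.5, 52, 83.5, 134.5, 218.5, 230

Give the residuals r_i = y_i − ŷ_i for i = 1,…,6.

-1, 0.5, 0, 1, 1, -1.5

x=19: ŷ = -8.5 + 2·19 = 29.5; r = 28.5 − 29.5 = -1
x=30: ŷ = -8.5 + 2·30 = 51.5; r = 52 − 51.5 = 0.5
x=46: ŷ = -8.5 + 2·46 = 83.5; r = 83.5 − 83.5 = 0
x=71: ŷ = -8.5 + 2·71 = 133.5; r = 134.5 − 133.5 = 1
x=113: ŷ = -8.5 + 2·113 = 217.5; r = 218.5 − 217.5 = 1
x=120: ŷ = -8.5 + 2·120 = 231.5; r = 230 − 231.5 = -1.5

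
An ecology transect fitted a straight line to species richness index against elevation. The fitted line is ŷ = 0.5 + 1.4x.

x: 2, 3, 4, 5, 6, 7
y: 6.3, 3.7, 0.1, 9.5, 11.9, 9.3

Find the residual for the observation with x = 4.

ŷ = 0.5 + 1.4·4 = 6.1
e = 0.1 − 6.1 = -6

e = -6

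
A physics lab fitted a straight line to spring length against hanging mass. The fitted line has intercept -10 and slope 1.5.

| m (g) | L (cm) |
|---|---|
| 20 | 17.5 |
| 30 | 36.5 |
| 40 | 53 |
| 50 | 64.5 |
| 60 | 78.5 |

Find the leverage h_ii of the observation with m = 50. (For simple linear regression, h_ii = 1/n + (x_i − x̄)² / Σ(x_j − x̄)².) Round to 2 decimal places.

m̄ = (20 + 30 + 40 + 50 + 60)/5 = 40
Σ(m − m̄)² = 400 + 100 + 0 + 100 + 400 = 1000
h = 1/5 + (10)²/1000 = 0.2 + 0.1 = 0.30

h = 0.30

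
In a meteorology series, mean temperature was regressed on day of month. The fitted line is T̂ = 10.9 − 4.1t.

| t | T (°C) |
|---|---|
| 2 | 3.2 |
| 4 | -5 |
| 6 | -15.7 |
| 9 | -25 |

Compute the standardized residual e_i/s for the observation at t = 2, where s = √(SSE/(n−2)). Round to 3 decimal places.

t=2: T̂ = 10.9 − 4.1·2 = 2.7; e = 3.2 − 2.7 = 0.5
t=4: T̂ = 10.9 − 4.1·4 = -5.5; e = -5 − (-5.5) = 0.5
t=6: T̂ = 10.9 − 4.1·6 = -13.7; e = -15.7 − (-13.7) = -2
t=9: T̂ = 10.9 − 4.1·9 = -26; e = -25 − (-26) = 1
SSE = 0.25 + 0.25 + 4 + 1 = 5.5
s = √(5.5/2) = 1.65831
e/s = 0.5 / 1.65831 = 0.302

0.302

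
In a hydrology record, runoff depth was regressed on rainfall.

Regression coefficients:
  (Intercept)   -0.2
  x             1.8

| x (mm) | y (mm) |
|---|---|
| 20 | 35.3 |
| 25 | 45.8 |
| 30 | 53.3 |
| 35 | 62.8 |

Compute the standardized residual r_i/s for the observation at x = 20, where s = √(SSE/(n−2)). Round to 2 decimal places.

-0.58

x=20: ŷ = -0.2 + 1.8·20 = 35.8; r = 35.3 − 35.8 = -0.5
x=25: ŷ = -0.2 + 1.8·25 = 44.8; r = 45.8 − 44.8 = 1
x=30: ŷ = -0.2 + 1.8·30 = 53.8; r = 53.3 − 53.8 = -0.5
x=35: ŷ = -0.2 + 1.8·35 = 62.8; r = 62.8 − 62.8 = 0
SSE = 0.25 + 1 + 0.25 + 0 = 1.5
s = √(1.5/2) = 0.866025
r/s = -0.5 / 0.866025 = -0.58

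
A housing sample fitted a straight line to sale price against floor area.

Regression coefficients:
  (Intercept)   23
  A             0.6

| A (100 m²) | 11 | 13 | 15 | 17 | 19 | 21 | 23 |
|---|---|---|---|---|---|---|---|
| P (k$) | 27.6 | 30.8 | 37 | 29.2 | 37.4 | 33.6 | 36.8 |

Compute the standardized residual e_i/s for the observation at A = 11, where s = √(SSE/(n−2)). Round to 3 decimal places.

A=11: ŷ = 23 + 0.6·11 = 29.6; e = 27.6 − 29.6 = -2
A=13: ŷ = 23 + 0.6·13 = 30.8; e = 30.8 − 30.8 = 0
A=15: ŷ = 23 + 0.6·15 = 32; e = 37 − 32 = 5
A=17: ŷ = 23 + 0.6·17 = 33.2; e = 29.2 − 33.2 = -4
A=19: ŷ = 23 + 0.6·19 = 34.4; e = 37.4 − 34.4 = 3
A=21: ŷ = 23 + 0.6·21 = 35.6; e = 33.6 − 35.6 = -2
A=23: ŷ = 23 + 0.6·23 = 36.8; e = 36.8 − 36.8 = 0
SSE = 4 + 0 + 25 + 16 + 9 + 4 + 0 = 58
s = √(58/5) = 3.40588
e/s = -2 / 3.40588 = -0.587

-0.587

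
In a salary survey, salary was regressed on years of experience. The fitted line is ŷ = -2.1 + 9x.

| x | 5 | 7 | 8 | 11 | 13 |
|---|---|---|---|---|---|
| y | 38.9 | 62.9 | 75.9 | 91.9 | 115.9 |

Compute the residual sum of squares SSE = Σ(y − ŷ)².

SSE = 82

x=5: ŷ = -2.1 + 9·5 = 42.9; r = 38.9 − 42.9 = -4
x=7: ŷ = -2.1 + 9·7 = 60.9; r = 62.9 − 60.9 = 2
x=8: ŷ = -2.1 + 9·8 = 69.9; r = 75.9 − 69.9 = 6
x=11: ŷ = -2.1 + 9·11 = 96.9; r = 91.9 − 96.9 = -5
x=13: ŷ = -2.1 + 9·13 = 114.9; r = 115.9 − 114.9 = 1
SSE = 16 + 4 + 36 + 25 + 1 = 82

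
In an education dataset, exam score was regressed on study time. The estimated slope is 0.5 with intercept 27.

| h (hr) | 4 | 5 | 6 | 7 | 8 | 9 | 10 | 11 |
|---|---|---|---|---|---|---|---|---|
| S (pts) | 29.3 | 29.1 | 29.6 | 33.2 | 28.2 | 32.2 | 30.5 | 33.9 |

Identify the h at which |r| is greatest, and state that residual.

h=4: Ŝ = 27 + 0.5·4 = 29; r = 29.3 − 29 = 0.3
h=5: Ŝ = 27 + 0.5·5 = 29.5; r = 29.1 − 29.5 = -0.4
h=6: Ŝ = 27 + 0.5·6 = 30; r = 29.6 − 30 = -0.4
h=7: Ŝ = 27 + 0.5·7 = 30.5; r = 33.2 − 30.5 = 2.7
h=8: Ŝ = 27 + 0.5·8 = 31; r = 28.2 − 31 = -2.8
h=9: Ŝ = 27 + 0.5·9 = 31.5; r = 32.2 − 31.5 = 0.7
h=10: Ŝ = 27 + 0.5·10 = 32; r = 30.5 − 32 = -1.5
h=11: Ŝ = 27 + 0.5·11 = 32.5; r = 33.9 − 32.5 = 1.4
Largest |r| is 2.8 at h = 8, residual -2.8.

h = 8, r = -2.8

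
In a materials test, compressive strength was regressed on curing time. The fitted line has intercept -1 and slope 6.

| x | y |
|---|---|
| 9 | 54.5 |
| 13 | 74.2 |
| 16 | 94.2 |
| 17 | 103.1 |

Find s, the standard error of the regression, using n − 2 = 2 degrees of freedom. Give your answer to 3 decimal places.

s = 2.751

x=9: ŷ = -1 + 6·9 = 53; r = 54.5 − 53 = 1.5
x=13: ŷ = -1 + 6·13 = 77; r = 74.2 − 77 = -2.8
x=16: ŷ = -1 + 6·16 = 95; r = 94.2 − 95 = -0.8
x=17: ŷ = -1 + 6·17 = 101; r = 103.1 − 101 = 2.1
SSE = 2.25 + 7.84 + 0.64 + 4.41 = 15.14
s = √(15.14/2) = √7.57 ≈ 2.751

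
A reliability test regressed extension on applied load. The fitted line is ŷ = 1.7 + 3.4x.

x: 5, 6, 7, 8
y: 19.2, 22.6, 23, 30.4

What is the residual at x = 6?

ŷ = 1.7 + 3.4·6 = 22.1
e = 22.6 − 22.1 = 0.5

e = 0.5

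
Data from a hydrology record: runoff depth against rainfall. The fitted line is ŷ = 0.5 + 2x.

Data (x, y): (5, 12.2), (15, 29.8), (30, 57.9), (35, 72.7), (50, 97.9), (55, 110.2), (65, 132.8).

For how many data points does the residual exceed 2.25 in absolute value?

x=5: ŷ = 0.5 + 2·5 = 10.5; r = 12.2 − 10.5 = 1.7
x=15: ŷ = 0.5 + 2·15 = 30.5; r = 29.8 − 30.5 = -0.7
x=30: ŷ = 0.5 + 2·30 = 60.5; r = 57.9 − 60.5 = -2.6
x=35: ŷ = 0.5 + 2·35 = 70.5; r = 72.7 − 70.5 = 2.2
x=50: ŷ = 0.5 + 2·50 = 100.5; r = 97.9 − 100.5 = -2.6
x=55: ŷ = 0.5 + 2·55 = 110.5; r = 110.2 − 110.5 = -0.3
x=65: ŷ = 0.5 + 2·65 = 130.5; r = 132.8 − 130.5 = 2.3
|r| > 2.25: x=30 (|r|=2.6), x=50 (|r|=2.6), x=65 (|r|=2.3) → 3

3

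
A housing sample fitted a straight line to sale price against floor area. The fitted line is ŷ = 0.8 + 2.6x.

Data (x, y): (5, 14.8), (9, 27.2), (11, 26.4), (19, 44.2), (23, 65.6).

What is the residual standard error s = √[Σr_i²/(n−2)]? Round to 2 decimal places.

x=5: ŷ = 0.8 + 2.6·5 = 13.8; r = 14.8 − 13.8 = 1
x=9: ŷ = 0.8 + 2.6·9 = 24.2; r = 27.2 − 24.2 = 3
x=11: ŷ = 0.8 + 2.6·11 = 29.4; r = 26.4 − 29.4 = -3
x=19: ŷ = 0.8 + 2.6·19 = 50.2; r = 44.2 − 50.2 = -6
x=23: ŷ = 0.8 + 2.6·23 = 60.6; r = 65.6 − 60.6 = 5
SSE = 1 + 9 + 9 + 36 + 25 = 80
s = √(80/3) = √26.6667 ≈ 5.16

s = 5.16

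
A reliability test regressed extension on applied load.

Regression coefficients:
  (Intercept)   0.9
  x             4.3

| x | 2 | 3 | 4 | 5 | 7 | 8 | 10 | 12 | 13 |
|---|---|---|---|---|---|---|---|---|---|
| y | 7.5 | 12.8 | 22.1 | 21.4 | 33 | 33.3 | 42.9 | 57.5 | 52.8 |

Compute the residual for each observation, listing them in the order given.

x=2: ŷ = 0.9 + 4.3·2 = 9.5; r = 7.5 − 9.5 = -2
x=3: ŷ = 0.9 + 4.3·3 = 13.8; r = 12.8 − 13.8 = -1
x=4: ŷ = 0.9 + 4.3·4 = 18.1; r = 22.1 − 18.1 = 4
x=5: ŷ = 0.9 + 4.3·5 = 22.4; r = 21.4 − 22.4 = -1
x=7: ŷ = 0.9 + 4.3·7 = 31; r = 33 − 31 = 2
x=8: ŷ = 0.9 + 4.3·8 = 35.3; r = 33.3 − 35.3 = -2
x=10: ŷ = 0.9 + 4.3·10 = 43.9; r = 42.9 − 43.9 = -1
x=12: ŷ = 0.9 + 4.3·12 = 52.5; r = 57.5 − 52.5 = 5
x=13: ŷ = 0.9 + 4.3·13 = 56.8; r = 52.8 − 56.8 = -4

-2, -1, 4, -1, 2, -2, -1, 5, -4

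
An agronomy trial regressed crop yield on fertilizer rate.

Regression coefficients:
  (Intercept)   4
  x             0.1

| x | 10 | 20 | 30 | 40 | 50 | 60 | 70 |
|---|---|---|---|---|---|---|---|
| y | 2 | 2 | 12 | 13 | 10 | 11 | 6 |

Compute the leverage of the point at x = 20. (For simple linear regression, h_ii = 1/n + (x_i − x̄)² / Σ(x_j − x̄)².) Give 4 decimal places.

x̄ = (10 + 20 + 30 + 40 + 50 + 60 + 70)/7 = 40
Σ(x − x̄)² = 900 + 400 + 100 + 0 + 100 + 400 + 900 = 2800
h = 1/7 + (-20)²/2800 = 0.142857 + 0.142857 = 0.2857

h = 0.2857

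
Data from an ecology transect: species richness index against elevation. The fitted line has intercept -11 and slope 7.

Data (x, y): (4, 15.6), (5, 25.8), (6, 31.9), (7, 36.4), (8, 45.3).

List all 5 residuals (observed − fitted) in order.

-1.4, 1.8, 0.9, -1.6, 0.3

x=4: ŷ = -11 + 7·4 = 17; e = 15.6 − 17 = -1.4
x=5: ŷ = -11 + 7·5 = 24; e = 25.8 − 24 = 1.8
x=6: ŷ = -11 + 7·6 = 31; e = 31.9 − 31 = 0.9
x=7: ŷ = -11 + 7·7 = 38; e = 36.4 − 38 = -1.6
x=8: ŷ = -11 + 7·8 = 45; e = 45.3 − 45 = 0.3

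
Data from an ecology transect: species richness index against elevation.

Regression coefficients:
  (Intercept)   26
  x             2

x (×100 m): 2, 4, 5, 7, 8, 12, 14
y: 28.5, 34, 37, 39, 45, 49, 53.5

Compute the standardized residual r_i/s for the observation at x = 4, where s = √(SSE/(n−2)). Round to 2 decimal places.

x=2: ŷ = 26 + 2·2 = 30; r = 28.5 − 30 = -1.5
x=4: ŷ = 26 + 2·4 = 34; r = 34 − 34 = 0
x=5: ŷ = 26 + 2·5 = 36; r = 37 − 36 = 1
x=7: ŷ = 26 + 2·7 = 40; r = 39 − 40 = -1
x=8: ŷ = 26 + 2·8 = 42; r = 45 − 42 = 3
x=12: ŷ = 26 + 2·12 = 50; r = 49 − 50 = -1
x=14: ŷ = 26 + 2·14 = 54; r = 53.5 − 54 = -0.5
SSE = 2.25 + 0 + 1 + 1 + 9 + 1 + 0.25 = 14.5
s = √(14.5/5) = 1.70294
r/s = 0 / 1.70294 = 0.00

0.00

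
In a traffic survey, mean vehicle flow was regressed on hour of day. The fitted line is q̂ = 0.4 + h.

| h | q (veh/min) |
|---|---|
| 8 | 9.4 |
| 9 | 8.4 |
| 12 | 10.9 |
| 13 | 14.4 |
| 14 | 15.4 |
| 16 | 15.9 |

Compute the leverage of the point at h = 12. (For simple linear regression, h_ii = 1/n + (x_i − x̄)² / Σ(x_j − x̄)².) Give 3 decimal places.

h = 0.167

h̄ = (8 + 9 + 12 + 13 + 14 + 16)/6 = 12
Σ(h − h̄)² = 16 + 9 + 0 + 1 + 4 + 16 = 46
h = 1/6 + (0)²/46 = 0.166667 + 0 = 0.167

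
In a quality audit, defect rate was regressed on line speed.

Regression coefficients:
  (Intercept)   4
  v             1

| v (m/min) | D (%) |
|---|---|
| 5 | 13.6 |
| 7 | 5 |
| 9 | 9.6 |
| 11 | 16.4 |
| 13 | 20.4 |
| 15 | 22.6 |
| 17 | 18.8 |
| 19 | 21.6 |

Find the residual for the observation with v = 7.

ŷ = 4 + 7 = 11
r = 5 − 11 = -6

r = -6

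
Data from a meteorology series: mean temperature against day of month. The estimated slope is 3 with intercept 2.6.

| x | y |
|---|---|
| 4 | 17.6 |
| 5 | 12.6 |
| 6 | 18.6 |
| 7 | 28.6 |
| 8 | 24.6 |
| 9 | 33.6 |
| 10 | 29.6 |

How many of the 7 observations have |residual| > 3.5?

x=4: ŷ = 2.6 + 3·4 = 14.6; e = 17.6 − 14.6 = 3
x=5: ŷ = 2.6 + 3·5 = 17.6; e = 12.6 − 17.6 = -5
x=6: ŷ = 2.6 + 3·6 = 20.6; e = 18.6 − 20.6 = -2
x=7: ŷ = 2.6 + 3·7 = 23.6; e = 28.6 − 23.6 = 5
x=8: ŷ = 2.6 + 3·8 = 26.6; e = 24.6 − 26.6 = -2
x=9: ŷ = 2.6 + 3·9 = 29.6; e = 33.6 − 29.6 = 4
x=10: ŷ = 2.6 + 3·10 = 32.6; e = 29.6 − 32.6 = -3
|e| > 3.5: x=5 (|e|=5), x=7 (|e|=5), x=9 (|e|=4) → 3

3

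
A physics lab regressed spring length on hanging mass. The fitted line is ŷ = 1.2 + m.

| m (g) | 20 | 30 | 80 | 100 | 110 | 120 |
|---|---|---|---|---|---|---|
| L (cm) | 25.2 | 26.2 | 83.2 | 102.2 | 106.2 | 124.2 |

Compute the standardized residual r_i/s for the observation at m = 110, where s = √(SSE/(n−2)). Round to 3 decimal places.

-1.118

m=20: ŷ = 1.2 + 20 = 21.2; r = 25.2 − 21.2 = 4
m=30: ŷ = 1.2 + 30 = 31.2; r = 26.2 − 31.2 = -5
m=80: ŷ = 1.2 + 80 = 81.2; r = 83.2 − 81.2 = 2
m=100: ŷ = 1.2 + 100 = 101.2; r = 102.2 − 101.2 = 1
m=110: ŷ = 1.2 + 110 = 111.2; r = 106.2 − 111.2 = -5
m=120: ŷ = 1.2 + 120 = 121.2; r = 124.2 − 121.2 = 3
SSE = 16 + 25 + 4 + 1 + 25 + 9 = 80
s = √(80/4) = 4.47214
r/s = -5 / 4.47214 = -1.118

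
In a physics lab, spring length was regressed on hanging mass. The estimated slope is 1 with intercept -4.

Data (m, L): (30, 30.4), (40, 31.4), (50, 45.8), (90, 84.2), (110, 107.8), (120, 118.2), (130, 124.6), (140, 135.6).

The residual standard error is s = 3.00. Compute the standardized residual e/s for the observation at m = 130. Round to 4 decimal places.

-0.4667

ŷ = -4 + 130 = 126
e = 124.6 − 126 = -1.4
e/s = -1.4 / 3.00 = -0.4667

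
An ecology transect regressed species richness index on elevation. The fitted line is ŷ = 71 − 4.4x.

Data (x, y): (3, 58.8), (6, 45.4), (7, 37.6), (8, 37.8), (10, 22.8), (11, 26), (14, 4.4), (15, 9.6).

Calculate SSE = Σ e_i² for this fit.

x=3: ŷ = 71 − 4.4·3 = 57.8; e = 58.8 − 57.8 = 1
x=6: ŷ = 71 − 4.4·6 = 44.6; e = 45.4 − 44.6 = 0.8
x=7: ŷ = 71 − 4.4·7 = 40.2; e = 37.6 − 40.2 = -2.6
x=8: ŷ = 71 − 4.4·8 = 35.8; e = 37.8 − 35.8 = 2
x=10: ŷ = 71 − 4.4·10 = 27; e = 22.8 − 27 = -4.2
x=11: ŷ = 71 − 4.4·11 = 22.6; e = 26 − 22.6 = 3.4
x=14: ŷ = 71 − 4.4·14 = 9.4; e = 4.4 − 9.4 = -5
x=15: ŷ = 71 − 4.4·15 = 5; e = 9.6 − 5 = 4.6
SSE = 1 + 0.64 + 6.76 + 4 + 17.64 + 11.56 + 25 + 21.16 = 87.76

SSE = 87.76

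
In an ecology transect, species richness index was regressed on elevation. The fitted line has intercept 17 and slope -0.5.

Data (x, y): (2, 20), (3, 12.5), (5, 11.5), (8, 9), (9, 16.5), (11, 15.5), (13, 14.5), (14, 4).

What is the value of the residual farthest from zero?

r = -6

x=2: ŷ = 17 − 0.5·2 = 16; r = 20 − 16 = 4
x=3: ŷ = 17 − 0.5·3 = 15.5; r = 12.5 − 15.5 = -3
x=5: ŷ = 17 − 0.5·5 = 14.5; r = 11.5 − 14.5 = -3
x=8: ŷ = 17 − 0.5·8 = 13; r = 9 − 13 = -4
x=9: ŷ = 17 − 0.5·9 = 12.5; r = 16.5 − 12.5 = 4
x=11: ŷ = 17 − 0.5·11 = 11.5; r = 15.5 − 11.5 = 4
x=13: ŷ = 17 − 0.5·13 = 10.5; r = 14.5 − 10.5 = 4
x=14: ŷ = 17 − 0.5·14 = 10; r = 4 − 10 = -6
Largest |r| is 6 at x = 14, residual -6.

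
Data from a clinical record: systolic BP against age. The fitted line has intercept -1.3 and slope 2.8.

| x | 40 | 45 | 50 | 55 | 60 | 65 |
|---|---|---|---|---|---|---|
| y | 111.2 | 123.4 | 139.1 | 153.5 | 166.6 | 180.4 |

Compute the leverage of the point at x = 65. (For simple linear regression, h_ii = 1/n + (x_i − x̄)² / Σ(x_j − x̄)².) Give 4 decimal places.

h = 0.5238

x̄ = (40 + 45 + 50 + 55 + 60 + 65)/6 = 52.5
Σ(x − x̄)² = 156.25 + 56.25 + 6.25 + 6.25 + 56.25 + 156.25 = 437.5
h = 1/6 + (12.5)²/437.5 = 0.166667 + 0.357143 = 0.5238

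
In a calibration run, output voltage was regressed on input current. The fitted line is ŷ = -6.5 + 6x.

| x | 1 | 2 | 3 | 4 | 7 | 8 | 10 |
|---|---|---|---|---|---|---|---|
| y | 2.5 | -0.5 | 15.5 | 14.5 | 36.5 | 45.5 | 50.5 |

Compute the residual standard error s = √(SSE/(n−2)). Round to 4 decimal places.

s = 4.3818

x=1: ŷ = -6.5 + 6·1 = -0.5; r = 2.5 − (-0.5) = 3
x=2: ŷ = -6.5 + 6·2 = 5.5; r = -0.5 − 5.5 = -6
x=3: ŷ = -6.5 + 6·3 = 11.5; r = 15.5 − 11.5 = 4
x=4: ŷ = -6.5 + 6·4 = 17.5; r = 14.5 − 17.5 = -3
x=7: ŷ = -6.5 + 6·7 = 35.5; r = 36.5 − 35.5 = 1
x=8: ŷ = -6.5 + 6·8 = 41.5; r = 45.5 − 41.5 = 4
x=10: ŷ = -6.5 + 6·10 = 53.5; r = 50.5 − 53.5 = -3
SSE = 9 + 36 + 16 + 9 + 1 + 16 + 9 = 96
s = √(96/5) = √19.2 ≈ 4.3818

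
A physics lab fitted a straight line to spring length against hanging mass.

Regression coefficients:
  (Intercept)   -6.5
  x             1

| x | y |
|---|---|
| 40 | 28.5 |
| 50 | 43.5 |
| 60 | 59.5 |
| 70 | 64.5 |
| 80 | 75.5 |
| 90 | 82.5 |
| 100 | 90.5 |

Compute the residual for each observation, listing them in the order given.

-5, 0, 6, 1, 2, -1, -3

x=40: ŷ = -6.5 + 40 = 33.5; e = 28.5 − 33.5 = -5
x=50: ŷ = -6.5 + 50 = 43.5; e = 43.5 − 43.5 = 0
x=60: ŷ = -6.5 + 60 = 53.5; e = 59.5 − 53.5 = 6
x=70: ŷ = -6.5 + 70 = 63.5; e = 64.5 − 63.5 = 1
x=80: ŷ = -6.5 + 80 = 73.5; e = 75.5 − 73.5 = 2
x=90: ŷ = -6.5 + 90 = 83.5; e = 82.5 − 83.5 = -1
x=100: ŷ = -6.5 + 100 = 93.5; e = 90.5 − 93.5 = -3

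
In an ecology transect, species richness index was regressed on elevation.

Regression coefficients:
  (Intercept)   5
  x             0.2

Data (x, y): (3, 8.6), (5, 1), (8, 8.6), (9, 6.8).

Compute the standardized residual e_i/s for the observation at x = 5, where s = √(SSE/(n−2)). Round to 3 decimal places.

x=3: ŷ = 5 + 0.2·3 = 5.6; e = 8.6 − 5.6 = 3
x=5: ŷ = 5 + 0.2·5 = 6; e = 1 − 6 = -5
x=8: ŷ = 5 + 0.2·8 = 6.6; e = 8.6 − 6.6 = 2
x=9: ŷ = 5 + 0.2·9 = 6.8; e = 6.8 − 6.8 = 0
SSE = 9 + 25 + 4 + 0 = 38
s = √(38/2) = 4.3589
e/s = -5 / 4.3589 = -1.147

-1.147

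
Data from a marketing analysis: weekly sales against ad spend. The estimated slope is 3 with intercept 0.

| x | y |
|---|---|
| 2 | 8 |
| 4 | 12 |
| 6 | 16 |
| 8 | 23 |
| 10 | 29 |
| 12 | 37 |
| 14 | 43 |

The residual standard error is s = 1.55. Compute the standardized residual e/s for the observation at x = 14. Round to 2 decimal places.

0.65

ŷ = 3·14 = 42
e = 43 − 42 = 1
e/s = 1 / 1.55 = 0.65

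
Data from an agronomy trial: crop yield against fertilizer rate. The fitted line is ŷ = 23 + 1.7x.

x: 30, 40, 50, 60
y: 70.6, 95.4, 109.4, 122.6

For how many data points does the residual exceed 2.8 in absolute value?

2

x=30: ŷ = 23 + 1.7·30 = 74; e = 70.6 − 74 = -3.4
x=40: ŷ = 23 + 1.7·40 = 91; e = 95.4 − 91 = 4.4
x=50: ŷ = 23 + 1.7·50 = 108; e = 109.4 − 108 = 1.4
x=60: ŷ = 23 + 1.7·60 = 125; e = 122.6 − 125 = -2.4
|e| > 2.8: x=30 (|e|=3.4), x=40 (|e|=4.4) → 2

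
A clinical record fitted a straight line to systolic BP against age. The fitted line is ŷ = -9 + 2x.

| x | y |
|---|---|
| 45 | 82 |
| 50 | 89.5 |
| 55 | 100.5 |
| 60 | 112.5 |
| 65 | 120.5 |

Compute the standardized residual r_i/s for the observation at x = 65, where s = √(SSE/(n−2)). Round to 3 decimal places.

-0.354

x=45: ŷ = -9 + 2·45 = 81; r = 82 − 81 = 1
x=50: ŷ = -9 + 2·50 = 91; r = 89.5 − 91 = -1.5
x=55: ŷ = -9 + 2·55 = 101; r = 100.5 − 101 = -0.5
x=60: ŷ = -9 + 2·60 = 111; r = 112.5 − 111 = 1.5
x=65: ŷ = -9 + 2·65 = 121; r = 120.5 − 121 = -0.5
SSE = 1 + 2.25 + 0.25 + 2.25 + 0.25 = 6
s = √(6/3) = 1.41421
r/s = -0.5 / 1.41421 = -0.354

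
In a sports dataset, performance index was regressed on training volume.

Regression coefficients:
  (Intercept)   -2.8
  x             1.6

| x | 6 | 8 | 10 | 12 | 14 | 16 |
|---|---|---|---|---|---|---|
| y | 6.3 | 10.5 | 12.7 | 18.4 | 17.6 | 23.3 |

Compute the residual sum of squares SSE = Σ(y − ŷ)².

SSE = 9

x=6: ŷ = -2.8 + 1.6·6 = 6.8; r = 6.3 − 6.8 = -0.5
x=8: ŷ = -2.8 + 1.6·8 = 10; r = 10.5 − 10 = 0.5
x=10: ŷ = -2.8 + 1.6·10 = 13.2; r = 12.7 − 13.2 = -0.5
x=12: ŷ = -2.8 + 1.6·12 = 16.4; r = 18.4 − 16.4 = 2
x=14: ŷ = -2.8 + 1.6·14 = 19.6; r = 17.6 − 19.6 = -2
x=16: ŷ = -2.8 + 1.6·16 = 22.8; r = 23.3 − 22.8 = 0.5
SSE = 0.25 + 0.25 + 0.25 + 4 + 4 + 0.25 = 9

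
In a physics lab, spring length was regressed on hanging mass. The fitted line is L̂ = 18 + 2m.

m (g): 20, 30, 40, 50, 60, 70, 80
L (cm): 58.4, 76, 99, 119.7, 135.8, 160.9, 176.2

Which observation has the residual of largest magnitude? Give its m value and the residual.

m=20: L̂ = 18 + 2·20 = 58; e = 58.4 − 58 = 0.4
m=30: L̂ = 18 + 2·30 = 78; e = 76 − 78 = -2
m=40: L̂ = 18 + 2·40 = 98; e = 99 − 98 = 1
m=50: L̂ = 18 + 2·50 = 118; e = 119.7 − 118 = 1.7
m=60: L̂ = 18 + 2·60 = 138; e = 135.8 − 138 = -2.2
m=70: L̂ = 18 + 2·70 = 158; e = 160.9 − 158 = 2.9
m=80: L̂ = 18 + 2·80 = 178; e = 176.2 − 178 = -1.8
Largest |e| is 2.9 at m = 70, residual 2.9.

m = 70, e = 2.9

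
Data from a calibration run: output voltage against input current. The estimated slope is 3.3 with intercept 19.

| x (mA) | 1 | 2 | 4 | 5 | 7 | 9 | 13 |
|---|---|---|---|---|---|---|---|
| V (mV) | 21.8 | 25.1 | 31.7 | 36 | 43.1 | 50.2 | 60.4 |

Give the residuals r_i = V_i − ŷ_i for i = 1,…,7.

-0.5, -0.5, -0.5, 0.5, 1, 1.5, -1.5

x=1: ŷ = 19 + 3.3·1 = 22.3; r = 21.8 − 22.3 = -0.5
x=2: ŷ = 19 + 3.3·2 = 25.6; r = 25.1 − 25.6 = -0.5
x=4: ŷ = 19 + 3.3·4 = 32.2; r = 31.7 − 32.2 = -0.5
x=5: ŷ = 19 + 3.3·5 = 35.5; r = 36 − 35.5 = 0.5
x=7: ŷ = 19 + 3.3·7 = 42.1; r = 43.1 − 42.1 = 1
x=9: ŷ = 19 + 3.3·9 = 48.7; r = 50.2 − 48.7 = 1.5
x=13: ŷ = 19 + 3.3·13 = 61.9; r = 60.4 − 61.9 = -1.5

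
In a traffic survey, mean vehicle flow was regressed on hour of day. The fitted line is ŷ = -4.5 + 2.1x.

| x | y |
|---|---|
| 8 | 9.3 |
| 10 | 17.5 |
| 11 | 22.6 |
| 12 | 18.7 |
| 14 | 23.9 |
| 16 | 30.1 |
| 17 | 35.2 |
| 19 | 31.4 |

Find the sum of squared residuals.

x=8: ŷ = -4.5 + 2.1·8 = 12.3; e = 9.3 − 12.3 = -3
x=10: ŷ = -4.5 + 2.1·10 = 16.5; e = 17.5 − 16.5 = 1
x=11: ŷ = -4.5 + 2.1·11 = 18.6; e = 22.6 − 18.6 = 4
x=12: ŷ = -4.5 + 2.1·12 = 20.7; e = 18.7 − 20.7 = -2
x=14: ŷ = -4.5 + 2.1·14 = 24.9; e = 23.9 − 24.9 = -1
x=16: ŷ = -4.5 + 2.1·16 = 29.1; e = 30.1 − 29.1 = 1
x=17: ŷ = -4.5 + 2.1·17 = 31.2; e = 35.2 − 31.2 = 4
x=19: ŷ = -4.5 + 2.1·19 = 35.4; e = 31.4 − 35.4 = -4
SSE = 9 + 1 + 16 + 4 + 1 + 1 + 16 + 16 = 64

SSE = 64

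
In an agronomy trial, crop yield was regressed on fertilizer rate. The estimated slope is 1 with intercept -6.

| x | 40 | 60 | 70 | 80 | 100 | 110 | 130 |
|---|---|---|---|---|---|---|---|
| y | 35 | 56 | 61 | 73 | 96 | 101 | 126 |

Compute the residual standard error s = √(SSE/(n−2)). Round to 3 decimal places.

s = 2.530

x=40: ŷ = -6 + 40 = 34; e = 35 − 34 = 1
x=60: ŷ = -6 + 60 = 54; e = 56 − 54 = 2
x=70: ŷ = -6 + 70 = 64; e = 61 − 64 = -3
x=80: ŷ = -6 + 80 = 74; e = 73 − 74 = -1
x=100: ŷ = -6 + 100 = 94; e = 96 − 94 = 2
x=110: ŷ = -6 + 110 = 104; e = 101 − 104 = -3
x=130: ŷ = -6 + 130 = 124; e = 126 − 124 = 2
SSE = 1 + 4 + 9 + 1 + 4 + 9 + 4 = 32
s = √(32/5) = √6.4 ≈ 2.530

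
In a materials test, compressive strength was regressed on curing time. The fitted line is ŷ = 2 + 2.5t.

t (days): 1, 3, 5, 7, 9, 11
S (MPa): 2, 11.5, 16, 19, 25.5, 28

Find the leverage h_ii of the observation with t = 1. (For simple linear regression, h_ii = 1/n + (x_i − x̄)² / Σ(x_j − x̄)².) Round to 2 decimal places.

h = 0.52

t̄ = (1 + 3 + 5 + 7 + 9 + 11)/6 = 6
Σ(t − t̄)² = 25 + 9 + 1 + 1 + 9 + 25 = 70
h = 1/6 + (-5)²/70 = 0.166667 + 0.357143 = 0.52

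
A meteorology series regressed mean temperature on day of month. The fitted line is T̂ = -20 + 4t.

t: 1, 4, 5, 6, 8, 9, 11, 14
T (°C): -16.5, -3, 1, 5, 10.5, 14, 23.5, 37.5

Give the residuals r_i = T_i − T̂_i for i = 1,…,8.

t=1: T̂ = -20 + 4·1 = -16; r = -16.5 − (-16) = -0.5
t=4: T̂ = -20 + 4·4 = -4; r = -3 − (-4) = 1
t=5: T̂ = -20 + 4·5 = 0; r = 1 − 0 = 1
t=6: T̂ = -20 + 4·6 = 4; r = 5 − 4 = 1
t=8: T̂ = -20 + 4·8 = 12; r = 10.5 − 12 = -1.5
t=9: T̂ = -20 + 4·9 = 16; r = 14 − 16 = -2
t=11: T̂ = -20 + 4·11 = 24; r = 23.5 − 24 = -0.5
t=14: T̂ = -20 + 4·14 = 36; r = 37.5 − 36 = 1.5

-0.5, 1, 1, 1, -1.5, -2, -0.5, 1.5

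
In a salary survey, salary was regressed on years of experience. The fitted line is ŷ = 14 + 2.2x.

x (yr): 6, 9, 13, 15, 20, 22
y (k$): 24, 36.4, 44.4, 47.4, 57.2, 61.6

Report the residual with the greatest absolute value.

e = -3.2

x=6: ŷ = 14 + 2.2·6 = 27.2; e = 24 − 27.2 = -3.2
x=9: ŷ = 14 + 2.2·9 = 33.8; e = 36.4 − 33.8 = 2.6
x=13: ŷ = 14 + 2.2·13 = 42.6; e = 44.4 − 42.6 = 1.8
x=15: ŷ = 14 + 2.2·15 = 47; e = 47.4 − 47 = 0.4
x=20: ŷ = 14 + 2.2·20 = 58; e = 57.2 − 58 = -0.8
x=22: ŷ = 14 + 2.2·22 = 62.4; e = 61.6 − 62.4 = -0.8
Largest |e| is 3.2 at x = 6, residual -3.2.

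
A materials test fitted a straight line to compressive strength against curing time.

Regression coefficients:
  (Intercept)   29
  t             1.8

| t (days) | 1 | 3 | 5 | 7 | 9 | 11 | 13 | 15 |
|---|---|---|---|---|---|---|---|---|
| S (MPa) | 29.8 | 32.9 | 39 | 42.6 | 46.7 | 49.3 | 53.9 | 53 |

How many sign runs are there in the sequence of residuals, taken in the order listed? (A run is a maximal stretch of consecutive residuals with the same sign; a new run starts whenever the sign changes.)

t=1: Ŝ = 29 + 1.8·1 = 30.8; e = 29.8 − 30.8 = -1
t=3: Ŝ = 29 + 1.8·3 = 34.4; e = 32.9 − 34.4 = -1.5
t=5: Ŝ = 29 + 1.8·5 = 38; e = 39 − 38 = 1
t=7: Ŝ = 29 + 1.8·7 = 41.6; e = 42.6 − 41.6 = 1
t=9: Ŝ = 29 + 1.8·9 = 45.2; e = 46.7 − 45.2 = 1.5
t=11: Ŝ = 29 + 1.8·11 = 48.8; e = 49.3 − 48.8 = 0.5
t=13: Ŝ = 29 + 1.8·13 = 52.4; e = 53.9 − 52.4 = 1.5
t=15: Ŝ = 29 + 1.8·15 = 56; e = 53 − 56 = -3
Signs: − − + + + + + −
Runs: −×2, +×5, −×1 → 3

3 runs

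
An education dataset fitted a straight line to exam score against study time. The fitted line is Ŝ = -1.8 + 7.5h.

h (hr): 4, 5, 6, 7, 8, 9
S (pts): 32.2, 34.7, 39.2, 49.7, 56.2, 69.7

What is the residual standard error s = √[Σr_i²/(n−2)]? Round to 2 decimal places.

h=4: Ŝ = -1.8 + 7.5·4 = 28.2; r = 32.2 − 28.2 = 4
h=5: Ŝ = -1.8 + 7.5·5 = 35.7; r = 34.7 − 35.7 = -1
h=6: Ŝ = -1.8 + 7.5·6 = 43.2; r = 39.2 − 43.2 = -4
h=7: Ŝ = -1.8 + 7.5·7 = 50.7; r = 49.7 − 50.7 = -1
h=8: Ŝ = -1.8 + 7.5·8 = 58.2; r = 56.2 − 58.2 = -2
h=9: Ŝ = -1.8 + 7.5·9 = 65.7; r = 69.7 − 65.7 = 4
SSE = 16 + 1 + 16 + 1 + 4 + 16 = 54
s = √(54/4) = √13.5 ≈ 3.67

s = 3.67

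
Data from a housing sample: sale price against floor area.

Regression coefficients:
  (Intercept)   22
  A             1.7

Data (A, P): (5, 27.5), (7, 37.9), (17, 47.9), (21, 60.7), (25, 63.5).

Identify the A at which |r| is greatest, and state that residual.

A = 7, r = 4

A=5: P̂ = 22 + 1.7·5 = 30.5; r = 27.5 − 30.5 = -3
A=7: P̂ = 22 + 1.7·7 = 33.9; r = 37.9 − 33.9 = 4
A=17: P̂ = 22 + 1.7·17 = 50.9; r = 47.9 − 50.9 = -3
A=21: P̂ = 22 + 1.7·21 = 57.7; r = 60.7 − 57.7 = 3
A=25: P̂ = 22 + 1.7·25 = 64.5; r = 63.5 − 64.5 = -1
Largest |r| is 4 at A = 7, residual 4.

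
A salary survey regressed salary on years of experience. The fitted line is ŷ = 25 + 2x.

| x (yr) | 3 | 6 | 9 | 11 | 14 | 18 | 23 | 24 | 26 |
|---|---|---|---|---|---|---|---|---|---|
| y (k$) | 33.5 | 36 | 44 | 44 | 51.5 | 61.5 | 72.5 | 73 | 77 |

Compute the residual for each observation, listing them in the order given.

x=3: ŷ = 25 + 2·3 = 31; e = 33.5 − 31 = 2.5
x=6: ŷ = 25 + 2·6 = 37; e = 36 − 37 = -1
x=9: ŷ = 25 + 2·9 = 43; e = 44 − 43 = 1
x=11: ŷ = 25 + 2·11 = 47; e = 44 − 47 = -3
x=14: ŷ = 25 + 2·14 = 53; e = 51.5 − 53 = -1.5
x=18: ŷ = 25 + 2·18 = 61; e = 61.5 − 61 = 0.5
x=23: ŷ = 25 + 2·23 = 71; e = 72.5 − 71 = 1.5
x=24: ŷ = 25 + 2·24 = 73; e = 73 − 73 = 0
x=26: ŷ = 25 + 2·26 = 77; e = 77 − 77 = 0

2.5, -1, 1, -3, -1.5, 0.5, 1.5, 0, 0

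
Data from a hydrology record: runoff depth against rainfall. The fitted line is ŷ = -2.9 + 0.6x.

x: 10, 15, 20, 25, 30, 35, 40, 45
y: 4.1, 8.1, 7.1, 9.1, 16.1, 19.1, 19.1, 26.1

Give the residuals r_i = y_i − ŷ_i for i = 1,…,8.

1, 2, -2, -3, 1, 1, -2, 2

x=10: ŷ = -2.9 + 0.6·10 = 3.1; r = 4.1 − 3.1 = 1
x=15: ŷ = -2.9 + 0.6·15 = 6.1; r = 8.1 − 6.1 = 2
x=20: ŷ = -2.9 + 0.6·20 = 9.1; r = 7.1 − 9.1 = -2
x=25: ŷ = -2.9 + 0.6·25 = 12.1; r = 9.1 − 12.1 = -3
x=30: ŷ = -2.9 + 0.6·30 = 15.1; r = 16.1 − 15.1 = 1
x=35: ŷ = -2.9 + 0.6·35 = 18.1; r = 19.1 − 18.1 = 1
x=40: ŷ = -2.9 + 0.6·40 = 21.1; r = 19.1 − 21.1 = -2
x=45: ŷ = -2.9 + 0.6·45 = 24.1; r = 26.1 − 24.1 = 2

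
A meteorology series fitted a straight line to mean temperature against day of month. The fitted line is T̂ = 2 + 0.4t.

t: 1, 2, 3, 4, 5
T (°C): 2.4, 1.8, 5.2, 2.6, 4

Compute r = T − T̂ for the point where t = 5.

T̂ = 2 + 0.4·5 = 4
r = 4 − 4 = 0

r = 0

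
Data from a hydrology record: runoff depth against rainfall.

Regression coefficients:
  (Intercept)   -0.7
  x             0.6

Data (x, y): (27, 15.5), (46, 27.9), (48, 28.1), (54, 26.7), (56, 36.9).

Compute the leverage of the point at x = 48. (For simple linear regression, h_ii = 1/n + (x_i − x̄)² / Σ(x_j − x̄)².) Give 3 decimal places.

x̄ = (27 + 46 + 48 + 54 + 56)/5 = 46.2
Σ(x − x̄)² = 368.64 + 0.04 + 3.24 + 60.84 + 96.04 = 528.8
h = 1/5 + (1.8)²/528.8 = 0.2 + 0.00612708 = 0.206

h = 0.206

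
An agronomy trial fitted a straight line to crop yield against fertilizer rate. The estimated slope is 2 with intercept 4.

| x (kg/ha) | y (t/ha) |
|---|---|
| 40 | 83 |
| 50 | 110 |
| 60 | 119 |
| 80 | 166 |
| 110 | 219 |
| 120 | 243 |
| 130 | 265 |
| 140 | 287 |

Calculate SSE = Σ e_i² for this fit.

x=40: ŷ = 4 + 2·40 = 84; e = 83 − 84 = -1
x=50: ŷ = 4 + 2·50 = 104; e = 110 − 104 = 6
x=60: ŷ = 4 + 2·60 = 124; e = 119 − 124 = -5
x=80: ŷ = 4 + 2·80 = 164; e = 166 − 164 = 2
x=110: ŷ = 4 + 2·110 = 224; e = 219 − 224 = -5
x=120: ŷ = 4 + 2·120 = 244; e = 243 − 244 = -1
x=130: ŷ = 4 + 2·130 = 264; e = 265 − 264 = 1
x=140: ŷ = 4 + 2·140 = 284; e = 287 − 284 = 3
SSE = 1 + 36 + 25 + 4 + 25 + 1 + 1 + 9 = 102

SSE = 102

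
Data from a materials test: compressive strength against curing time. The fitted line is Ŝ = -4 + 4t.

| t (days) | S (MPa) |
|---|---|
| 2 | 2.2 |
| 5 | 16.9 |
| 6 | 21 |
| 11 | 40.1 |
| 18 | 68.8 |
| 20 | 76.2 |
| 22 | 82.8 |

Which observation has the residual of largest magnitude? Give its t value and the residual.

t = 2, r = -1.8

t=2: Ŝ = -4 + 4·2 = 4; r = 2.2 − 4 = -1.8
t=5: Ŝ = -4 + 4·5 = 16; r = 16.9 − 16 = 0.9
t=6: Ŝ = -4 + 4·6 = 20; r = 21 − 20 = 1
t=11: Ŝ = -4 + 4·11 = 40; r = 40.1 − 40 = 0.1
t=18: Ŝ = -4 + 4·18 = 68; r = 68.8 − 68 = 0.8
t=20: Ŝ = -4 + 4·20 = 76; r = 76.2 − 76 = 0.2
t=22: Ŝ = -4 + 4·22 = 84; r = 82.8 − 84 = -1.2
Largest |r| is 1.8 at t = 2, residual -1.8.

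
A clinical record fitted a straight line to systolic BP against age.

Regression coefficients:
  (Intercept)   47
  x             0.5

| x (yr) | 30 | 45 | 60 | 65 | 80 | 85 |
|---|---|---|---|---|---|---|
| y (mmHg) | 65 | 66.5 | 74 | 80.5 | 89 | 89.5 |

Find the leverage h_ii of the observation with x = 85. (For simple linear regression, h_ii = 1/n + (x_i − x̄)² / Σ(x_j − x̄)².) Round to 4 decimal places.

x̄ = (30 + 45 + 60 + 65 + 80 + 85)/6 = 60.8333
Σ(x − x̄)² = 950.694 + 250.694 + 0.694444 + 17.3611 + 367.361 + 584.028 = 2170.83
h = 1/6 + (24.1667)²/2170.83 = 0.166667 + 0.269034 = 0.4357

h = 0.4357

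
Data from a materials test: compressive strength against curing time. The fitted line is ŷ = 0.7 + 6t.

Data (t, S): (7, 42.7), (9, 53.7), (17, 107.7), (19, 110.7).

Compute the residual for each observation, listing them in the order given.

t=7: ŷ = 0.7 + 6·7 = 42.7; e = 42.7 − 42.7 = 0
t=9: ŷ = 0.7 + 6·9 = 54.7; e = 53.7 − 54.7 = -1
t=17: ŷ = 0.7 + 6·17 = 102.7; e = 107.7 − 102.7 = 5
t=19: ŷ = 0.7 + 6·19 = 114.7; e = 110.7 − 114.7 = -4

0, -1, 5, -4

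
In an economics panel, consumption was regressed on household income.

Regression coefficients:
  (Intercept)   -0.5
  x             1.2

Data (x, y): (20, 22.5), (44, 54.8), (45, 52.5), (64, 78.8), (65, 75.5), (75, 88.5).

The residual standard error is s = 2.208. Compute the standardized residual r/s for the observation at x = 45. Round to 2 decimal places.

ŷ = -0.5 + 1.2·45 = 53.5
r = 52.5 − 53.5 = -1
r/s = -1 / 2.208 = -0.45

-0.45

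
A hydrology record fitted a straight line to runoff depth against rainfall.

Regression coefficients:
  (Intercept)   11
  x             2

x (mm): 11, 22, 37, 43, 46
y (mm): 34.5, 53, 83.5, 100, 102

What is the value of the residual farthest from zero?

x=11: ŷ = 11 + 2·11 = 33; r = 34.5 − 33 = 1.5
x=22: ŷ = 11 + 2·22 = 55; r = 53 − 55 = -2
x=37: ŷ = 11 + 2·37 = 85; r = 83.5 − 85 = -1.5
x=43: ŷ = 11 + 2·43 = 97; r = 100 − 97 = 3
x=46: ŷ = 11 + 2·46 = 103; r = 102 − 103 = -1
Largest |r| is 3 at x = 43, residual 3.

r = 3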